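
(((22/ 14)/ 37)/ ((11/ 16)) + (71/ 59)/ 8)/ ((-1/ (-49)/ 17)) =176.76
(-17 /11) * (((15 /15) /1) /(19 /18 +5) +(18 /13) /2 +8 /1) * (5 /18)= -96985 /25506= -3.80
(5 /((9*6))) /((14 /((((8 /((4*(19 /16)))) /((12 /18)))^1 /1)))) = 20 /1197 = 0.02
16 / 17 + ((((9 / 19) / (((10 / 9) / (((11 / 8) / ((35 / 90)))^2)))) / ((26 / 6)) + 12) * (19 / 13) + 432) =10187235451 / 22524320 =452.28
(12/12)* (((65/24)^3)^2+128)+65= 112301764993/191102976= 587.65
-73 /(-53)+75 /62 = 8501 /3286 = 2.59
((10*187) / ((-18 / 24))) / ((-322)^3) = 935 / 12519843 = 0.00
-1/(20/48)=-12/5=-2.40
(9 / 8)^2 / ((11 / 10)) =405 / 352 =1.15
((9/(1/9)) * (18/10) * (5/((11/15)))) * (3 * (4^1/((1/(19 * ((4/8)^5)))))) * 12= 1869885/22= 84994.77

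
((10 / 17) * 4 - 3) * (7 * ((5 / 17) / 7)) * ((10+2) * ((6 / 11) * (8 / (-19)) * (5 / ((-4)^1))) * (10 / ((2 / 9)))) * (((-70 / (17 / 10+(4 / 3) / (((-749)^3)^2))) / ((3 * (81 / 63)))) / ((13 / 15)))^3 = 485648690525819361955979141344896709129299233087590438986750000000000 / 8807745303637495210463443648087593718900062959745220348766032117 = 55138.82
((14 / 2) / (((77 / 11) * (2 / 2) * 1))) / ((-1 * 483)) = -1 / 483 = -0.00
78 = 78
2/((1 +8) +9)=1/9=0.11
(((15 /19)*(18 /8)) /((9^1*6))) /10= 1 /304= 0.00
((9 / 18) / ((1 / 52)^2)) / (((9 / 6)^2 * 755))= 5408 / 6795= 0.80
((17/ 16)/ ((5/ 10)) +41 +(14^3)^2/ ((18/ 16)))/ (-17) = -481893409/ 1224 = -393703.77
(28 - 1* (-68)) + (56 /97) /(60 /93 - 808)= 58264750 /606929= 96.00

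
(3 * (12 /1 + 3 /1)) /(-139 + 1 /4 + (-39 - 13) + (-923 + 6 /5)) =-300 /7417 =-0.04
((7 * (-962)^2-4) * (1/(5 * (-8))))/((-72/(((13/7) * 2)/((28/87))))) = 101760217/3920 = 25959.24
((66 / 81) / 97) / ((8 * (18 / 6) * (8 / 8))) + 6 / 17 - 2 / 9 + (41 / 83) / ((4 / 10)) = 60575531 / 44344908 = 1.37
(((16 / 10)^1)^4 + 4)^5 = 12485422259490046976 / 95367431640625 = 130919.14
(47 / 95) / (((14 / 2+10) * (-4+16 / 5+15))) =47 / 22933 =0.00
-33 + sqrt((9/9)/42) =-33 + sqrt(42)/42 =-32.85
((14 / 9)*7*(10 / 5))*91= 17836 / 9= 1981.78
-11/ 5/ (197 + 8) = -11/ 1025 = -0.01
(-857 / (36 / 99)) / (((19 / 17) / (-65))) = 10416835 / 76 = 137063.62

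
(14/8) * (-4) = -7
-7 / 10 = -0.70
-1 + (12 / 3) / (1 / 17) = 67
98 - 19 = 79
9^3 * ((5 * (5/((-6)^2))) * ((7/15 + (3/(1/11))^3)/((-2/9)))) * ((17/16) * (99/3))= -183716372565/64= -2870568321.33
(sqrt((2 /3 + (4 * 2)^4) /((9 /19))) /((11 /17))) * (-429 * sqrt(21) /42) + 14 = -6713.36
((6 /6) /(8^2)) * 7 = 7 /64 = 0.11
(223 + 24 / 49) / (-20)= -10951 / 980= -11.17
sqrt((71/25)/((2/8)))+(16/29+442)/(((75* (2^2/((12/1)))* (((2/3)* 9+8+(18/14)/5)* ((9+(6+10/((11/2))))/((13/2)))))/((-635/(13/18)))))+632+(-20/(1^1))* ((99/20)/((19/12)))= 2* sqrt(71)/5+7505470394/50865565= 150.93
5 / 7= 0.71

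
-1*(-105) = 105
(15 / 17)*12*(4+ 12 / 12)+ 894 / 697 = 37794 / 697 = 54.22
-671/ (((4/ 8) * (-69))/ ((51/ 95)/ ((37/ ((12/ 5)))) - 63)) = -495024882/ 404225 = -1224.63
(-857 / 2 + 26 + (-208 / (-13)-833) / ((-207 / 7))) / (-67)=155197 / 27738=5.60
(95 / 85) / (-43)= -19 / 731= -0.03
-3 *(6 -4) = -6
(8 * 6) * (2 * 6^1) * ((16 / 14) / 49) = 4608 / 343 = 13.43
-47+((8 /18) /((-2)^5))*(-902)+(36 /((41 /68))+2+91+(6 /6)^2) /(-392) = -630382 /18081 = -34.86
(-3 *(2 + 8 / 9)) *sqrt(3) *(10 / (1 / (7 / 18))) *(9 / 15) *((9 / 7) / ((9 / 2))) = -52 *sqrt(3) / 9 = -10.01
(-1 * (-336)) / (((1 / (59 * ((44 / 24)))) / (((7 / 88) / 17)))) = 2891 / 17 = 170.06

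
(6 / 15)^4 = 16 / 625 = 0.03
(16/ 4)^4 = 256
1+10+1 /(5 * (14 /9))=779 /70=11.13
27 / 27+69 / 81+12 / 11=874 / 297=2.94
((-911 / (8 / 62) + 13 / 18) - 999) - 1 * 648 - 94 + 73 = -314191 / 36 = -8727.53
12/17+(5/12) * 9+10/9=5.57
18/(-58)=-0.31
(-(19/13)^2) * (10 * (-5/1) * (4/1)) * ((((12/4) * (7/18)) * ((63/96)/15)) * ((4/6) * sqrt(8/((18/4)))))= 88445/4563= 19.38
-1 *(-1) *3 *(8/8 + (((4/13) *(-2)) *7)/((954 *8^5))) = 50798585/16932864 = 3.00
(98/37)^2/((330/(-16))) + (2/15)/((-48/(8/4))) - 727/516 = -51127811/29139165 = -1.75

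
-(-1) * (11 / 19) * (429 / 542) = 4719 / 10298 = 0.46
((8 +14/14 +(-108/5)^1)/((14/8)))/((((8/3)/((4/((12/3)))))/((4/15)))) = -18/25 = -0.72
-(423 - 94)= -329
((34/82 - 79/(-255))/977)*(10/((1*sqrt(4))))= 7574/2042907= 0.00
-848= -848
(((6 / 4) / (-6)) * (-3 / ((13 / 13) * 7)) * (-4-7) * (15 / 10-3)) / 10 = 99 / 560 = 0.18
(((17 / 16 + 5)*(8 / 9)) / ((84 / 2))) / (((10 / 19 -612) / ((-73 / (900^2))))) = 134539 / 7114398480000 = 0.00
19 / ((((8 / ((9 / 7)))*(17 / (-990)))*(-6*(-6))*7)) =-9405 / 13328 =-0.71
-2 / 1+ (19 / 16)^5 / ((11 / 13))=9120615 / 11534336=0.79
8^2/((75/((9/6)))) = 32/25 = 1.28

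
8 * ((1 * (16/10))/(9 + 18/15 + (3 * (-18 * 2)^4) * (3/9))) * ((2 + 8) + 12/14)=4864/58786917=0.00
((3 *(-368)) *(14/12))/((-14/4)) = 368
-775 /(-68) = 775 /68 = 11.40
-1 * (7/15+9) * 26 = -3692/15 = -246.13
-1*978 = -978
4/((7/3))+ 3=33/7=4.71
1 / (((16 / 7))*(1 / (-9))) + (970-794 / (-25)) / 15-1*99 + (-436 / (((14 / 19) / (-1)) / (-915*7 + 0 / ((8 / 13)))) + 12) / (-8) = 947407193 / 2000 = 473703.60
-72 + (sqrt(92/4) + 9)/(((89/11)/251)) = 2761 * sqrt(23)/89 + 18441/89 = 355.98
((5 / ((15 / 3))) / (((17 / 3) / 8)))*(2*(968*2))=92928 / 17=5466.35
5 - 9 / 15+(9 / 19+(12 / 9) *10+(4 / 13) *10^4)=11467457 / 3705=3095.13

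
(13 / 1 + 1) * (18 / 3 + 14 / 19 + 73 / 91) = 26070 / 247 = 105.55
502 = 502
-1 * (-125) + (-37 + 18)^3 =-6734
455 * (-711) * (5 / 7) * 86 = -19872450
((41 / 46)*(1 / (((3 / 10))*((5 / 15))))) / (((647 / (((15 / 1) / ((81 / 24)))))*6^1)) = 4100 / 401787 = 0.01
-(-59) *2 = 118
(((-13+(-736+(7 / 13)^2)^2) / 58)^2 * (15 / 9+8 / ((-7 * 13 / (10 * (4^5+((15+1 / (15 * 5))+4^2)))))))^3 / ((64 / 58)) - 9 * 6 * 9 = -498125425640862375007888698000879038288084514889965324017490163298302285024 / 1048732277651652210342993479139948847064875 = -474978634925090131171061500000000.00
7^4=2401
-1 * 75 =-75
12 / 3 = 4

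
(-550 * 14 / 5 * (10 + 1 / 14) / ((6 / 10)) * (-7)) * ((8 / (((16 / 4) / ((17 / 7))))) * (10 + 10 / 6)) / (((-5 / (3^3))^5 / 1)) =-1177050407148 / 25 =-47082016285.92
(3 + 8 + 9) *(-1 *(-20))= 400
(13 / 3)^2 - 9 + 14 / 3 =130 / 9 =14.44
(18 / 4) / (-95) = -9 / 190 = -0.05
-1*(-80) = 80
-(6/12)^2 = -0.25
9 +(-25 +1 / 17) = -271 / 17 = -15.94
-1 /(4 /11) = -11 /4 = -2.75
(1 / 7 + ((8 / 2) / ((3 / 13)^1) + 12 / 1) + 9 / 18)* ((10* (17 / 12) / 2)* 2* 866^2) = 20064135335 / 63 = 318478338.65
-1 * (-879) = 879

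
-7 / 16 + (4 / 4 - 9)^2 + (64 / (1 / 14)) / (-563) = 558235 / 9008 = 61.97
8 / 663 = 0.01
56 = 56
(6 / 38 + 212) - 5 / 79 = 318354 / 1501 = 212.09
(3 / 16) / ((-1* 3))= -1 / 16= -0.06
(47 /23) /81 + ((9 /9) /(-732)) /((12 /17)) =42353 /1818288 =0.02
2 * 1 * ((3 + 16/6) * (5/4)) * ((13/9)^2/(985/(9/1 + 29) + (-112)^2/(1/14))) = 272935/1621877499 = 0.00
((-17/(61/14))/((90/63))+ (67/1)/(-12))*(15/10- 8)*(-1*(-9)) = 1186809/2440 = 486.40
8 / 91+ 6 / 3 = 190 / 91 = 2.09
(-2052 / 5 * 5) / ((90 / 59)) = -6726 / 5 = -1345.20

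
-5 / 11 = -0.45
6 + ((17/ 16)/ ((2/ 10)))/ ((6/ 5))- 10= 41/ 96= 0.43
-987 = -987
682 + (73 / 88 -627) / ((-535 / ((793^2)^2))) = 21790540055838063 / 47080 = 462840697872.52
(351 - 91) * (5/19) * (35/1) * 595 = 1424868.42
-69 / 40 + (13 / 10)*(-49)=-2617 / 40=-65.42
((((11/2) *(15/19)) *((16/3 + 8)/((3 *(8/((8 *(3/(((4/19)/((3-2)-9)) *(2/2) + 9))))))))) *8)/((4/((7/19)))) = 4.75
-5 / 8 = -0.62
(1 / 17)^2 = 1 / 289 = 0.00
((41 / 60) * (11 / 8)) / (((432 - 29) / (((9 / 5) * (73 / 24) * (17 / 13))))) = 559691 / 33529600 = 0.02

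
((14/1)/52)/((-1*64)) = -7/1664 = -0.00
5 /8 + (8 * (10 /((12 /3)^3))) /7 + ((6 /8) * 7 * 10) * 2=5925 /56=105.80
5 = 5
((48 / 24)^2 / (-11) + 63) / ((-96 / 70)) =-24115 / 528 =-45.67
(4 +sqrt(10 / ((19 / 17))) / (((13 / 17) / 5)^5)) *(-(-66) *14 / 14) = 264 +292845506250 *sqrt(3230) / 7054567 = 2359489.55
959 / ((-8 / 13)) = -12467 / 8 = -1558.38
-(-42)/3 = 14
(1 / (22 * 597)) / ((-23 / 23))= -1 / 13134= -0.00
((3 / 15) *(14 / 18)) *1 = 7 / 45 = 0.16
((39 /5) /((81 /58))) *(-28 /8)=-2639 /135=-19.55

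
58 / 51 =1.14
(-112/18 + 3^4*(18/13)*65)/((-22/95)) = -3113815/99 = -31452.68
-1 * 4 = -4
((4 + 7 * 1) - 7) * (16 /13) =64 /13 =4.92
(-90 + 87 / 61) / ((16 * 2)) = -5403 / 1952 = -2.77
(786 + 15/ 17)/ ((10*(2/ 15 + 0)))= 40131/ 68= 590.16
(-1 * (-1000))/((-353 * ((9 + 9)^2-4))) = -25/2824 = -0.01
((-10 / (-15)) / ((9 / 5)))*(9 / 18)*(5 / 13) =25 / 351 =0.07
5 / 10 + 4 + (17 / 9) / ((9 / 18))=149 / 18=8.28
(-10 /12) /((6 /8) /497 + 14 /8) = -2485 /5223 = -0.48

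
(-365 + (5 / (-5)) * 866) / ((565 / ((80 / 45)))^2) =-315136 / 25857225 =-0.01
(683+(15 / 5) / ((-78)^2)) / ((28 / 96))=395750 / 169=2341.72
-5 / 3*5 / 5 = -5 / 3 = -1.67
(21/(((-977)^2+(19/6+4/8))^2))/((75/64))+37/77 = 1896294748248541/3946343124571925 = 0.48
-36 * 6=-216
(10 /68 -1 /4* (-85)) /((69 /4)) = 485 /391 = 1.24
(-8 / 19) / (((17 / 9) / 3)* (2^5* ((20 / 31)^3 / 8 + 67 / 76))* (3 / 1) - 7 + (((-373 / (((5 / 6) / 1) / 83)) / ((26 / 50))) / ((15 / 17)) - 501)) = 13942188 / 2696114451557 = 0.00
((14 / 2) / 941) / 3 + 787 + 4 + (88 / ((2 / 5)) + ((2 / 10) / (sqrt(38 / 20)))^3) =2 * sqrt(190) / 9025 + 2854060 / 2823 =1011.01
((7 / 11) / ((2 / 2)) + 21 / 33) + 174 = 1928 / 11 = 175.27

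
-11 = -11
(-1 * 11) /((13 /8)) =-88 /13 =-6.77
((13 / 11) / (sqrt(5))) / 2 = 13 * sqrt(5) / 110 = 0.26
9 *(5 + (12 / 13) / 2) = 639 / 13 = 49.15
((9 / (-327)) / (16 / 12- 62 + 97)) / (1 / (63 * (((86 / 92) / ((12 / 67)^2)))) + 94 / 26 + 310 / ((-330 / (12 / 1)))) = 1738980243 / 17577306325867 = 0.00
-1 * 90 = -90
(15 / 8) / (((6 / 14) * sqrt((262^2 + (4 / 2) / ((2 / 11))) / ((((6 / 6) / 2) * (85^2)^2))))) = 50575 * sqrt(137310) / 219696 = 85.30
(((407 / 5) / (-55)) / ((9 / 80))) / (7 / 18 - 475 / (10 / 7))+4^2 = 239712 / 14945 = 16.04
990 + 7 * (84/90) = 14948/15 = 996.53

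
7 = 7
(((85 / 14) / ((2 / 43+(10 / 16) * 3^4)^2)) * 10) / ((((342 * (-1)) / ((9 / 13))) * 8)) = -3143300 / 525338946769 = -0.00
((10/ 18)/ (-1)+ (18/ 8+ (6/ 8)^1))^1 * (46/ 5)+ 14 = 1642/ 45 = 36.49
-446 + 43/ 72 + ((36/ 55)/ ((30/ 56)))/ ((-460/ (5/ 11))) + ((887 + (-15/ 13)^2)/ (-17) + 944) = 6423745734421/ 14392006200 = 446.34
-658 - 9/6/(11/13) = -659.77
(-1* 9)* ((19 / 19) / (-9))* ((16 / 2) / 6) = 4 / 3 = 1.33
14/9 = 1.56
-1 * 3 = -3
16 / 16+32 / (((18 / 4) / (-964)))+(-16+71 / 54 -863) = -417517 / 54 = -7731.80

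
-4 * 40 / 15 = -32 / 3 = -10.67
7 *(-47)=-329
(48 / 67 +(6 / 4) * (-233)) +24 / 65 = -3034689 / 8710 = -348.41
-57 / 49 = -1.16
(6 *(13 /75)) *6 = 156 /25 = 6.24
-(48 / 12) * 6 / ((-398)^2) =-6 / 39601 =-0.00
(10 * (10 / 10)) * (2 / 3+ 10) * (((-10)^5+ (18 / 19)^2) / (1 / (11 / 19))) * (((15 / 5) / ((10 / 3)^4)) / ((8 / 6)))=-96494433948 / 857375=-112546.36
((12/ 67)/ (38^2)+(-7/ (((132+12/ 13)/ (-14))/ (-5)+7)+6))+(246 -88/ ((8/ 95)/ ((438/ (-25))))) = 9088008275486/ 489665815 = 18559.61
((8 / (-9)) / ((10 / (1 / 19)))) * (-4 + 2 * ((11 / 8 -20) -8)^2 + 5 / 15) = -1429 / 216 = -6.62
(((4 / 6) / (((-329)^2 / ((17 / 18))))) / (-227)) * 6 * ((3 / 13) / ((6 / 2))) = -34 / 2874772719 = -0.00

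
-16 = -16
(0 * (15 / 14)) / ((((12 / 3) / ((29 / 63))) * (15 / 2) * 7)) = 0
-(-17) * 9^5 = 1003833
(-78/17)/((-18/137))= 1781/51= 34.92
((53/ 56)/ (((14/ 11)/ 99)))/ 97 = 57717/ 76048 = 0.76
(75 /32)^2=5625 /1024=5.49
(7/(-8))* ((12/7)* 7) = -21/2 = -10.50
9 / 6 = 3 / 2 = 1.50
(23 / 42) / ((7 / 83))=1909 / 294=6.49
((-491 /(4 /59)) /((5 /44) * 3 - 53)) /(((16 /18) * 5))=2867931 /92680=30.94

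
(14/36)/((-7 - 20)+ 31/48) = -56/3795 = -0.01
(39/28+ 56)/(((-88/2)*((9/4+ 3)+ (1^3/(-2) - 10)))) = 1607/6468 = 0.25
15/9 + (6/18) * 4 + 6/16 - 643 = -5117/8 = -639.62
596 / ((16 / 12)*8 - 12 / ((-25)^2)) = 279375 / 4991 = 55.98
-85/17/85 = -1/17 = -0.06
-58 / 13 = -4.46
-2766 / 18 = -461 / 3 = -153.67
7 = 7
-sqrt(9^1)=-3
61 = 61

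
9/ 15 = 3/ 5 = 0.60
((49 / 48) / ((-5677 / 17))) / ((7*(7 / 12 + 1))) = -17 / 61636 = -0.00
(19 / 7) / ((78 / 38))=361 / 273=1.32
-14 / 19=-0.74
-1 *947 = -947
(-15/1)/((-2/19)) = 142.50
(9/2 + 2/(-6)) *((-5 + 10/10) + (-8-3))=-125/2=-62.50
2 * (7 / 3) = 14 / 3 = 4.67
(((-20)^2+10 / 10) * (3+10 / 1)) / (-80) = -5213 / 80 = -65.16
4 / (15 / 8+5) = 32 / 55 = 0.58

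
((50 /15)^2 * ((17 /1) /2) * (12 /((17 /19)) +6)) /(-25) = -220 /3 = -73.33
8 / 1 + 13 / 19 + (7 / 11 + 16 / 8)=2366 / 209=11.32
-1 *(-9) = 9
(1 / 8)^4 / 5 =1 / 20480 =0.00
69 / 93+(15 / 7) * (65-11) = 116.46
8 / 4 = 2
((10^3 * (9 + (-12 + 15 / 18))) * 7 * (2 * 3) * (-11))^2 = 1002001000000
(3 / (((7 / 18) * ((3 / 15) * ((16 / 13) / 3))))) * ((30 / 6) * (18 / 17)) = 236925 / 476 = 497.74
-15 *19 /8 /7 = -285 /56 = -5.09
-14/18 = -7/9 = -0.78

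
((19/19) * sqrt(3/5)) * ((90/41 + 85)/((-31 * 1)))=-715 * sqrt(15)/1271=-2.18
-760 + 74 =-686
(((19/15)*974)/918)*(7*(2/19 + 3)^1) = 201131/6885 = 29.21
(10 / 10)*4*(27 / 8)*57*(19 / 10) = 1462.05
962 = 962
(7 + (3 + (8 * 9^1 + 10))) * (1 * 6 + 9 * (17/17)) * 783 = 1080540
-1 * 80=-80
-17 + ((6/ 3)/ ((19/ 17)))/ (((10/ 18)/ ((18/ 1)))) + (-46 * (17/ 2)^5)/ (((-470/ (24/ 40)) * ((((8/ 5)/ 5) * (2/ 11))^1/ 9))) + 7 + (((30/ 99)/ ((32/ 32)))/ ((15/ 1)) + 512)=91346241068323/ 226321920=403611.99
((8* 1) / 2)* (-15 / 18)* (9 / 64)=-15 / 32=-0.47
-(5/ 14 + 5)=-75/ 14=-5.36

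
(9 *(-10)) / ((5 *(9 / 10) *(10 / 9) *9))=-2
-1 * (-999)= 999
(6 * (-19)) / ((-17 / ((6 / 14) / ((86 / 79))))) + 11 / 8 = 164359 / 40936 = 4.02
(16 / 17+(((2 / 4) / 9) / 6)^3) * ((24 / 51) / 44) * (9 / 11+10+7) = 987615041 / 5506358616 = 0.18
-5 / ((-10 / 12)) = 6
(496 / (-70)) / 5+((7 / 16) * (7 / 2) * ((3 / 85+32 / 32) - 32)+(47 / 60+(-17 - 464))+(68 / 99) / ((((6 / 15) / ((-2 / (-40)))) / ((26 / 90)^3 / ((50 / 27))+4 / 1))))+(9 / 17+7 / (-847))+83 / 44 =-11509304099267 / 21868481250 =-526.30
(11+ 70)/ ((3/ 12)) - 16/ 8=322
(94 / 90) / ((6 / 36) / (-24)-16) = -752 / 11525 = -0.07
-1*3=-3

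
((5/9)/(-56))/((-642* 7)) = 5/2264976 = 0.00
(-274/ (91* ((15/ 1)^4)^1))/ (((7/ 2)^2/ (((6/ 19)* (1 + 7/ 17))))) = -17536/ 8101445625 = -0.00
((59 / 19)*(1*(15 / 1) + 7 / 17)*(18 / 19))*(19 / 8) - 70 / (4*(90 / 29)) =1186529 / 11628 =102.04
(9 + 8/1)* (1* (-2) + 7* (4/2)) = 204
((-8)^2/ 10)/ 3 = 32/ 15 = 2.13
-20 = -20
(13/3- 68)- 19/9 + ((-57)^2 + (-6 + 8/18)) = 9533/3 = 3177.67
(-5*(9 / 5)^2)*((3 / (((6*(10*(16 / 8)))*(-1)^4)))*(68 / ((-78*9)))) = 51 / 1300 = 0.04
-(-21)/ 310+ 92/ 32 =3649/ 1240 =2.94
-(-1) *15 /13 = 15 /13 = 1.15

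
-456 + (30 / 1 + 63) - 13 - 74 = -450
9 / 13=0.69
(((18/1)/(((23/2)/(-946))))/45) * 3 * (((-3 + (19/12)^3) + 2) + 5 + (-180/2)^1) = 2915099/360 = 8097.50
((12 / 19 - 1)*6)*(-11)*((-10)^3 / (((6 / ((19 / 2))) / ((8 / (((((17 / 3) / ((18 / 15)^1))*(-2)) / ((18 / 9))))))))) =1108800 / 17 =65223.53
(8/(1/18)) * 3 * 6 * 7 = 18144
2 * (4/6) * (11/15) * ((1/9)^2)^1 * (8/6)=0.02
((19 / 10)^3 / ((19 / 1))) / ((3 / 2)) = 361 / 1500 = 0.24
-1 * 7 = -7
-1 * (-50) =50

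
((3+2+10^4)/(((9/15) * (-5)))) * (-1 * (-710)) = -2367850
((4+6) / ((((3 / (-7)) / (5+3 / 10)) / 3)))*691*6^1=-1538166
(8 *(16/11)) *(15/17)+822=155634/187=832.27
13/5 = 2.60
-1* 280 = -280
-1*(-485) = 485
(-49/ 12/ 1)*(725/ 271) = -35525/ 3252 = -10.92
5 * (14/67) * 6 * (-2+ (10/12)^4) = -68845/7236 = -9.51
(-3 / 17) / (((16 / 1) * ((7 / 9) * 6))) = -9 / 3808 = -0.00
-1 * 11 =-11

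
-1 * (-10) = 10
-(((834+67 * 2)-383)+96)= -681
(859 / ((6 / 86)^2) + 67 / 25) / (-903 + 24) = -200.77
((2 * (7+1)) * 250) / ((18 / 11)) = 22000 / 9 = 2444.44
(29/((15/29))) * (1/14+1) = 841/14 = 60.07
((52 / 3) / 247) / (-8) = -1 / 114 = -0.01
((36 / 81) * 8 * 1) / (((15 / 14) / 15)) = 448 / 9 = 49.78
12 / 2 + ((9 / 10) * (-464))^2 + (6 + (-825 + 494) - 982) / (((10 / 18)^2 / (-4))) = 191334.48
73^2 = 5329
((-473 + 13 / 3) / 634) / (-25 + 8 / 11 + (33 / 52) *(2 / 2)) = 402116 / 12858471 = 0.03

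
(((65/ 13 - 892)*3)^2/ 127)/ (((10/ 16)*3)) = 18882456/ 635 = 29736.15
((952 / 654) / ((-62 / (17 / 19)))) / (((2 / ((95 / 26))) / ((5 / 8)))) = -50575 / 2108496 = -0.02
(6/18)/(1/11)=11/3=3.67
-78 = -78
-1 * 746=-746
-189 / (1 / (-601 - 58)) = 124551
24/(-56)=-3/7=-0.43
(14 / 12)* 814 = 2849 / 3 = 949.67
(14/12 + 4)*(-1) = -31/6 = -5.17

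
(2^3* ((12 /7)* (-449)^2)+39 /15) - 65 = 96766296 /35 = 2764751.31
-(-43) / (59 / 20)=860 / 59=14.58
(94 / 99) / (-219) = -94 / 21681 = -0.00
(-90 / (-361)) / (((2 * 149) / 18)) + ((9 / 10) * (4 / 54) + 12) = 9747959 / 806835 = 12.08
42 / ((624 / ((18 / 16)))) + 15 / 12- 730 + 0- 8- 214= -790961 / 832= -950.67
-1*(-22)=22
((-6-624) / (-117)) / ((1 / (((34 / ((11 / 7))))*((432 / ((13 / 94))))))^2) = 6538455238533120 / 265837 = 24595730611.36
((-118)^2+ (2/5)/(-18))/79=626579/3555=176.25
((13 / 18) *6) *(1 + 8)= 39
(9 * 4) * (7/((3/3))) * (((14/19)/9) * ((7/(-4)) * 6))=-4116/19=-216.63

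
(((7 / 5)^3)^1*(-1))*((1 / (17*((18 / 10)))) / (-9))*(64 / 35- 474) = -809774 / 172125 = -4.70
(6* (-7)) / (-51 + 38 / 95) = 210 / 253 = 0.83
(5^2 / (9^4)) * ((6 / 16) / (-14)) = -25 / 244944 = -0.00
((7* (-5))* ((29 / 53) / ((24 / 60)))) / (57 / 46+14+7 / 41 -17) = 4785725 / 158947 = 30.11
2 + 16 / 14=22 / 7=3.14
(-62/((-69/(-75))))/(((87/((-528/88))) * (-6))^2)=-1550/174087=-0.01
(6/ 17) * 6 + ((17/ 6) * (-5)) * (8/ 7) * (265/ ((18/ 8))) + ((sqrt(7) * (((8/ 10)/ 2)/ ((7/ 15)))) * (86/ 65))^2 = -25734771596/ 13574925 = -1895.76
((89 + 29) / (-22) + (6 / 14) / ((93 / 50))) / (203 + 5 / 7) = -0.03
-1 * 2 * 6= -12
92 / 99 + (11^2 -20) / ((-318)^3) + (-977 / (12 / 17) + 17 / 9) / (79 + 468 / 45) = -255299198095 / 17568677016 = -14.53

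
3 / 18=1 / 6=0.17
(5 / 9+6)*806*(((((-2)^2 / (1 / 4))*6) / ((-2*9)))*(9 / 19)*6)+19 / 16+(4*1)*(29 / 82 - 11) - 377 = -1003468479 / 12464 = -80509.35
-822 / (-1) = 822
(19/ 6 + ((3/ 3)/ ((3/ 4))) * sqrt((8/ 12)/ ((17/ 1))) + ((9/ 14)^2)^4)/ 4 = sqrt(102)/ 153 + 14149136195/ 17709468672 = 0.86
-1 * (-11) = 11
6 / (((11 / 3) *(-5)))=-18 / 55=-0.33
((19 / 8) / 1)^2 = 5.64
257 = 257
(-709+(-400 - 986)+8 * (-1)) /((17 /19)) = -39957 /17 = -2350.41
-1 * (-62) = 62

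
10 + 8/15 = 158/15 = 10.53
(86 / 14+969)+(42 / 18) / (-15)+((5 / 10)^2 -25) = 1197299 / 1260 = 950.24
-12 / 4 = -3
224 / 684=56 / 171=0.33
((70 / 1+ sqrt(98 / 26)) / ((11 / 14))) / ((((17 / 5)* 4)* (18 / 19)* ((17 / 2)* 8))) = 4655* sqrt(13) / 5951088+ 23275 / 228888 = 0.10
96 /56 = 12 /7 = 1.71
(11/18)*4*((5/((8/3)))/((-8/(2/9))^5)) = -55/725594112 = -0.00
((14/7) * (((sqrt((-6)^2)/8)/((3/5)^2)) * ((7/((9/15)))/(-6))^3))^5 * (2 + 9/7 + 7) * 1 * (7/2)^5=-3397135491780383288860321044921875/23316389970546096340992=-145697318327.23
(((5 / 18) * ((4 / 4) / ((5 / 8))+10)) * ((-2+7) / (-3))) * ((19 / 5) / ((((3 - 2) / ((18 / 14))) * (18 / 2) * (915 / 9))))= -551 / 19215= -0.03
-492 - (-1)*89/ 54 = -26479/ 54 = -490.35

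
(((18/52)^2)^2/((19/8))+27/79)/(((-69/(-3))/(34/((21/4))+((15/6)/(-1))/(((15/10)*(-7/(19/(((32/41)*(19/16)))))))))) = 4741682895/27608319284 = 0.17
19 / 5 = 3.80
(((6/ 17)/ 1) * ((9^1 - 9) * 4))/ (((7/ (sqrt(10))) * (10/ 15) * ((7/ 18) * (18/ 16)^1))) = 0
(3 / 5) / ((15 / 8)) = 0.32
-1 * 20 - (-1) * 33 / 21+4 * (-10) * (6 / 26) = -2517 / 91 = -27.66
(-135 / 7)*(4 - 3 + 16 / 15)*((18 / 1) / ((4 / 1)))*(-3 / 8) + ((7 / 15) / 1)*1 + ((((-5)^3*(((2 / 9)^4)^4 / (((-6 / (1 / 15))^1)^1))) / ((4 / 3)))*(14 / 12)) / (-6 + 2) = 632504352202020499417 / 9339221751813278640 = 67.73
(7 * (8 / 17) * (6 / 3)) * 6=672 / 17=39.53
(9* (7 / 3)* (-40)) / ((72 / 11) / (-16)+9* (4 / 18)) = -528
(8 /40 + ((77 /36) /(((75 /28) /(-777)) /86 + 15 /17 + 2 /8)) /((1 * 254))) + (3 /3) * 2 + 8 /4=288672521438 /68610066615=4.21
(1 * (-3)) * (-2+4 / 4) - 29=-26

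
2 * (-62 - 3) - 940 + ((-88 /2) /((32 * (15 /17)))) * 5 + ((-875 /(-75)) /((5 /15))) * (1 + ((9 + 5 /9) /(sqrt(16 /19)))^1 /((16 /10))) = -25027 /24 + 7525 * sqrt(19) /144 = -815.01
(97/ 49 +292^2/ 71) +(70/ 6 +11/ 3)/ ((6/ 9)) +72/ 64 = 34150031/ 27832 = 1227.01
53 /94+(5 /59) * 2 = 0.73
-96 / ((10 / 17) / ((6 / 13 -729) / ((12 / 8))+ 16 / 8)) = 5131008 / 65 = 78938.58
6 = 6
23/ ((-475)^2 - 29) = 0.00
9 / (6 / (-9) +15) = 27 / 43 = 0.63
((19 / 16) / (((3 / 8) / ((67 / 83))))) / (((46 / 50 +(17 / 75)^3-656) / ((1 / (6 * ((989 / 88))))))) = -656390625 / 11342656969847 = -0.00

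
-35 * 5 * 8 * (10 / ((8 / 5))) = -8750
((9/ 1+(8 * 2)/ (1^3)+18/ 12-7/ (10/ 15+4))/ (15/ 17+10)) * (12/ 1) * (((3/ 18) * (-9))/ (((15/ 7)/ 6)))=-4284/ 37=-115.78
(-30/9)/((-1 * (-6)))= -5/9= -0.56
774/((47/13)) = 10062/47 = 214.09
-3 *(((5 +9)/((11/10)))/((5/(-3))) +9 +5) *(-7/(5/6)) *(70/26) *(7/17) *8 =3457440/2431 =1422.23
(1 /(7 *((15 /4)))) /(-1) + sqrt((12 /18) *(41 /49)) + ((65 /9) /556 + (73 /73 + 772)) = sqrt(246) /21 + 135378823 /175140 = 773.72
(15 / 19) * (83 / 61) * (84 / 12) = 8715 / 1159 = 7.52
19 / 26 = 0.73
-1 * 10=-10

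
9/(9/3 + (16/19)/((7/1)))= 1197/415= 2.88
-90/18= -5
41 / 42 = 0.98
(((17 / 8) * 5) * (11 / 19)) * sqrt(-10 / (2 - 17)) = 935 * sqrt(6) / 456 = 5.02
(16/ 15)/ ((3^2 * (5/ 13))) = 208/ 675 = 0.31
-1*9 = -9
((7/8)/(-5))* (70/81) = -49/324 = -0.15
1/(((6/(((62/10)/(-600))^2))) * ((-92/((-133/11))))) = 127813/54648000000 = 0.00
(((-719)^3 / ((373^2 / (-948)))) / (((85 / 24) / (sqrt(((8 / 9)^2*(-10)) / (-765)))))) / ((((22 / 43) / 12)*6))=323237830585088*sqrt(34) / 6634366365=284094.08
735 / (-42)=-35 / 2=-17.50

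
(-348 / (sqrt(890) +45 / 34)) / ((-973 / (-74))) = 7880112 / 199818199 - 29769312* sqrt(890) / 999090995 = -0.85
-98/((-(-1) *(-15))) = 98/15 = 6.53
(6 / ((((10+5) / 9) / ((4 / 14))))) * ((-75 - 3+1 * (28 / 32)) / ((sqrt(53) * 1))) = -5553 * sqrt(53) / 3710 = -10.90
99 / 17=5.82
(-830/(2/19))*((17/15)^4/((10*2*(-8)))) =131712617/1620000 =81.30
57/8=7.12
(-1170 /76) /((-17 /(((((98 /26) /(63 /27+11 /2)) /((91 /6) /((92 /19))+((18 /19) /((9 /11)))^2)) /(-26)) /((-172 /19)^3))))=59483065635 /11777616688518928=0.00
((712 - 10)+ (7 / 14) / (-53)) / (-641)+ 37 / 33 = 58439 / 2242218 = 0.03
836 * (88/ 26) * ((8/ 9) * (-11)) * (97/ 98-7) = 953294144/ 5733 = 166281.90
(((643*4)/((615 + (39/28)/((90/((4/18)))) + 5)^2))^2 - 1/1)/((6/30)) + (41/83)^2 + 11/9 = -6609255089539846036131298319017/1870433566515725263305693407361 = -3.53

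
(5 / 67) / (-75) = -1 / 1005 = -0.00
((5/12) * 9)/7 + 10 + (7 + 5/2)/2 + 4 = 135/7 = 19.29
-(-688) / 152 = 86 / 19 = 4.53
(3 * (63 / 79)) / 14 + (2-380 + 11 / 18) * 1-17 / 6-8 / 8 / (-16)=-4322753 / 11376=-379.99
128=128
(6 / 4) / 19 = 3 / 38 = 0.08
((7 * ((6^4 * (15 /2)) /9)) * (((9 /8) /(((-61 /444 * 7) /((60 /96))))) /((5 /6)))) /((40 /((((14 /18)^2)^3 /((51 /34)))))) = -4353013 /177876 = -24.47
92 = 92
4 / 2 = 2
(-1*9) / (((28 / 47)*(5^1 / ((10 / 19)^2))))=-2115 / 2527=-0.84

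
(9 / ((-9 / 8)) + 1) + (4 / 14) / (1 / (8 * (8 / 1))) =11.29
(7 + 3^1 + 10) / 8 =5 / 2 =2.50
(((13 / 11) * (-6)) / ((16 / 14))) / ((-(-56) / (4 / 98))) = -39 / 8624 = -0.00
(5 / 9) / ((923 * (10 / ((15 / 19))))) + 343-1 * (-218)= 59029547 / 105222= 561.00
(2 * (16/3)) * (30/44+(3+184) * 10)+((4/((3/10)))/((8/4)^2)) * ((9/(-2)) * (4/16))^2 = 21075815/1056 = 19958.16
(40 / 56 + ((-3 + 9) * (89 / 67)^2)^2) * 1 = 15911800337 / 141057847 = 112.80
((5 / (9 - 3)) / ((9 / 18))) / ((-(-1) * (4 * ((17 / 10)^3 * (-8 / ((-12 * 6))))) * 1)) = 3750 / 4913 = 0.76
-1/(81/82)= -82/81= -1.01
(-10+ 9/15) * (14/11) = -658/55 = -11.96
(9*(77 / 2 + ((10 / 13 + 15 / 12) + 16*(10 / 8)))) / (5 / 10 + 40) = 1049 / 78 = 13.45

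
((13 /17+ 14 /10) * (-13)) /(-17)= 2392 /1445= 1.66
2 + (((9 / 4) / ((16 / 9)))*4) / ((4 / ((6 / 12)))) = 337 / 128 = 2.63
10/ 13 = 0.77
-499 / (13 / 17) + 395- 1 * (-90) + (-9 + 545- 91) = 3607 / 13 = 277.46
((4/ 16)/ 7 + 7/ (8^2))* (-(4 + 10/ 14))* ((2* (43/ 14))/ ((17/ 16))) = -92235/ 23324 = -3.95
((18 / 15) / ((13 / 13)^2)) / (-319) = -6 / 1595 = -0.00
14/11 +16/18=214/99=2.16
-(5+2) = -7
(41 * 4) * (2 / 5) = 328 / 5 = 65.60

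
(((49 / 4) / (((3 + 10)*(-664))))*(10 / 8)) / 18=-0.00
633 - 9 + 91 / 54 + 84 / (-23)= 772565 / 1242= 622.03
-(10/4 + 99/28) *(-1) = 169/28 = 6.04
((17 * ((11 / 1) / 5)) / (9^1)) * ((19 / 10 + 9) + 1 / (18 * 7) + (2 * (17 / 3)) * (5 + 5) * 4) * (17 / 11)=42262204 / 14175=2981.46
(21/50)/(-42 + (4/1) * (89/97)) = -2037/185900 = -0.01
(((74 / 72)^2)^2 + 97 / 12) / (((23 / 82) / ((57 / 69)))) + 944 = 431416333211 / 444258432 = 971.09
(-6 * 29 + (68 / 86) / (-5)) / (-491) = 37444 / 105565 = 0.35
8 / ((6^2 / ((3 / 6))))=0.11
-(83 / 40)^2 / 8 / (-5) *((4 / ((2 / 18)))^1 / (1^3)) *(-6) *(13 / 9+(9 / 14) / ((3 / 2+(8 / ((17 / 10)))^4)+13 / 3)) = -117029315810499 / 3481565290000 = -33.61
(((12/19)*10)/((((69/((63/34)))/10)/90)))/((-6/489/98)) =-9057258000/7429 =-1219175.93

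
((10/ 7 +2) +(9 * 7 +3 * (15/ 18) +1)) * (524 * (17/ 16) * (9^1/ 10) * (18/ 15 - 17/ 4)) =-1196947917/ 11200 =-106870.35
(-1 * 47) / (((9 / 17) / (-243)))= 21573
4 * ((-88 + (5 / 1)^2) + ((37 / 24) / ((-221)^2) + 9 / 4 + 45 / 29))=-2012345809 / 8498334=-236.79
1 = 1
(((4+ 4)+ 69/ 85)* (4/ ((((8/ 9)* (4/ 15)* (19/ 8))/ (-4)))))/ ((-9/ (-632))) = -5680416/ 323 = -17586.43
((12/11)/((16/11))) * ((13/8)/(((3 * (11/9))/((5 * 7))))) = 11.63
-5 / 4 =-1.25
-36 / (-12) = 3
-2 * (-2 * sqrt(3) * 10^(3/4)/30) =2 * 10^(3/4) * sqrt(3)/15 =1.30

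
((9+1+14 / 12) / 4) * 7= 469 / 24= 19.54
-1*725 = -725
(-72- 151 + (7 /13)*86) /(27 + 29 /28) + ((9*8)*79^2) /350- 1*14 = 451312206 /357175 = 1263.56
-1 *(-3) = 3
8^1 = 8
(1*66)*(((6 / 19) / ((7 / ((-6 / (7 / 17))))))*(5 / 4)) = -50490 / 931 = -54.23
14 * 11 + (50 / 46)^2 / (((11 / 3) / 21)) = 935501 / 5819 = 160.77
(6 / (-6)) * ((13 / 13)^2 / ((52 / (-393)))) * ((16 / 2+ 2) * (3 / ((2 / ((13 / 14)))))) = 5895 / 56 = 105.27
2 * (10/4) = 5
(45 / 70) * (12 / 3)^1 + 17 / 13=353 / 91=3.88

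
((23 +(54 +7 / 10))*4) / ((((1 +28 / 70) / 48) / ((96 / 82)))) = 511488 / 41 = 12475.32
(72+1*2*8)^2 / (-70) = -3872 / 35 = -110.63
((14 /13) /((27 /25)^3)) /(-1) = -218750 /255879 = -0.85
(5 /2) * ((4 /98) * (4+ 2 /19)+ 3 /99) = 30395 /61446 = 0.49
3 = 3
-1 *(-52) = 52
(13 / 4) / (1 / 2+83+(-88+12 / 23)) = -299 / 366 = -0.82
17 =17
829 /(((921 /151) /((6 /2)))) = 125179 /307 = 407.75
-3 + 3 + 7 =7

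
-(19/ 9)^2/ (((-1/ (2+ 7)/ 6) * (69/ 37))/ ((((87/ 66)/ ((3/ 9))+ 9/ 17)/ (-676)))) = -574351/ 670956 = -0.86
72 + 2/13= 938/13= 72.15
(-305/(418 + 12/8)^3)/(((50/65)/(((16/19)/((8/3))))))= -19032/11221204661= -0.00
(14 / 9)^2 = 2.42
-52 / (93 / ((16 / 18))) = -416 / 837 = -0.50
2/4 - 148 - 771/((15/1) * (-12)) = -8593/60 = -143.22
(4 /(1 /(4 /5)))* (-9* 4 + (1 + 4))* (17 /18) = -4216 /45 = -93.69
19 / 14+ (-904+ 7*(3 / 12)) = -25225 / 28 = -900.89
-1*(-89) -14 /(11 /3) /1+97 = 2004 /11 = 182.18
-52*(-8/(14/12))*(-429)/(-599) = 1070784/4193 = 255.37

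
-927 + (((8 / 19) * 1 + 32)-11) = -17206 / 19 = -905.58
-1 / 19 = -0.05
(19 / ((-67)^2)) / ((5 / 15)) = 57 / 4489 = 0.01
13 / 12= 1.08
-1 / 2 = -0.50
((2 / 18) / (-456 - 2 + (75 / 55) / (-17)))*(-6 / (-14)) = -187 / 1798881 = -0.00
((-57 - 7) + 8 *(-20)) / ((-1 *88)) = 28 / 11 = 2.55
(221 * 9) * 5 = 9945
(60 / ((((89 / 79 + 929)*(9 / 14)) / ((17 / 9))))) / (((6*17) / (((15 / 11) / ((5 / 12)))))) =1106 / 181863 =0.01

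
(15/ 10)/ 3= 1/ 2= 0.50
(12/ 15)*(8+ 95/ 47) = 8.02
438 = 438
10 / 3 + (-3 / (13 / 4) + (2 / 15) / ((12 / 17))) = 3041 / 1170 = 2.60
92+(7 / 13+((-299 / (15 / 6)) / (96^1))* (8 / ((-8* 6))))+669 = 14259887 / 18720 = 761.75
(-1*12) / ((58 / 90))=-540 / 29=-18.62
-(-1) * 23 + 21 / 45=352 / 15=23.47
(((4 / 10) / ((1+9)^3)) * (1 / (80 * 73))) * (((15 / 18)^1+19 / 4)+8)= 0.00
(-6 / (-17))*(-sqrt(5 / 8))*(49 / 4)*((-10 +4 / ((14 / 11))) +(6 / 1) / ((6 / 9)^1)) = -315*sqrt(10) / 136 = -7.32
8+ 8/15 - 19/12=139/20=6.95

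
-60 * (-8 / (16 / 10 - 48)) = -300 / 29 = -10.34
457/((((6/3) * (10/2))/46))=10511/5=2102.20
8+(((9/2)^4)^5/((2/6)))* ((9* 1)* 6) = 984770902183615427185/524288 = 1878301433913451.06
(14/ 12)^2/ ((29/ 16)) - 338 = -88022/ 261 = -337.25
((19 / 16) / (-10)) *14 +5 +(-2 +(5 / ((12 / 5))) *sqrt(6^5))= 107 / 80 +75 *sqrt(6)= 185.05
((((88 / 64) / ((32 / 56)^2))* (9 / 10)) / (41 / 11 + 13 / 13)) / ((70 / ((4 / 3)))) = 2541 / 166400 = 0.02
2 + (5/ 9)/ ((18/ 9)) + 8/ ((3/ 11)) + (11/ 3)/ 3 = 197/ 6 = 32.83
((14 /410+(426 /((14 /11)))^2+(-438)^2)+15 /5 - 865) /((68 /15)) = 66841.70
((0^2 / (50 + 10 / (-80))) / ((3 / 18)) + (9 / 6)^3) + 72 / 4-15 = 51 / 8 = 6.38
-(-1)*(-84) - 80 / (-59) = -4876 / 59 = -82.64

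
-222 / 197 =-1.13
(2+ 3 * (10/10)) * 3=15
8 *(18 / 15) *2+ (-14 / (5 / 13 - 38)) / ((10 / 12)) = 19.65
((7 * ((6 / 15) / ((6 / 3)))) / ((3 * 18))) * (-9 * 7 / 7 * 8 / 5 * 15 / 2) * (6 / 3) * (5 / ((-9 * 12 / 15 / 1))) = 35 / 9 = 3.89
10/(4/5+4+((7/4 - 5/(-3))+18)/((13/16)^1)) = 975/3038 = 0.32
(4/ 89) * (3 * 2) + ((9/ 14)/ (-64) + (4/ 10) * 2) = 422491/ 398720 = 1.06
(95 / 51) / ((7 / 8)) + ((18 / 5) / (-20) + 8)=177587 / 17850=9.95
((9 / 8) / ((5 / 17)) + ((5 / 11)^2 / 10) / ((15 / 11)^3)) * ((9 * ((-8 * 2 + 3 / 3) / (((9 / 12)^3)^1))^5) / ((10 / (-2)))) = 69454318796800 / 177147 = 392071662.50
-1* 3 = -3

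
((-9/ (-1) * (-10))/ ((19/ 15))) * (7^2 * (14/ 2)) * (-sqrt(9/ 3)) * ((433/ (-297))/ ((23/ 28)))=-207926600 * sqrt(3)/ 4807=-74919.79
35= 35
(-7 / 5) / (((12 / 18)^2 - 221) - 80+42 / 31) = 1953 / 417385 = 0.00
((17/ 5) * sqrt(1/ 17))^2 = 17/ 25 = 0.68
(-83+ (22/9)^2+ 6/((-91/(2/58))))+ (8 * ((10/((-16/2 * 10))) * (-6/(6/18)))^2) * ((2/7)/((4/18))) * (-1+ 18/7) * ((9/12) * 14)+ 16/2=790.15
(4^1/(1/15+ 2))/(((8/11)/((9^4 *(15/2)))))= 16238475/124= 130955.44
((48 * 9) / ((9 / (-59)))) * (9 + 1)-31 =-28351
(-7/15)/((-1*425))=7/6375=0.00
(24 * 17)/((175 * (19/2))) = 816/3325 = 0.25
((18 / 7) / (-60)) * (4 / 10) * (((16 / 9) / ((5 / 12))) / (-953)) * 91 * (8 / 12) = 1664 / 357375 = 0.00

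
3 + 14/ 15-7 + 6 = 44/ 15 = 2.93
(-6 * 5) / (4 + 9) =-30 / 13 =-2.31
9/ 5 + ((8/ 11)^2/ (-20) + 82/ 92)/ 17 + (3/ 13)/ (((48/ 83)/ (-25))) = -399782257/ 49203440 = -8.13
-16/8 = -2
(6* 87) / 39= 174 / 13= 13.38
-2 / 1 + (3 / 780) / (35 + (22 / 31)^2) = -17740919 / 8870940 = -2.00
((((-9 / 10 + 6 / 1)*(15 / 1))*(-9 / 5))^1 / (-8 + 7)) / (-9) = -15.30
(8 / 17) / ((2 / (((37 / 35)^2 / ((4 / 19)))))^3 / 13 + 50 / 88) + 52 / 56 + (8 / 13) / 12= 96364398504441265801 / 53472354645693861150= 1.80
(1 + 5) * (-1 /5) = -6 /5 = -1.20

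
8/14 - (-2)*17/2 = 123/7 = 17.57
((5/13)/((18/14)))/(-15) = -7/351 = -0.02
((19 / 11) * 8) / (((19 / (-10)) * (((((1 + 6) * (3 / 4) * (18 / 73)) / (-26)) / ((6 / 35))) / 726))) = 2672384 / 147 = 18179.48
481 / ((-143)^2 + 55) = 481 / 20504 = 0.02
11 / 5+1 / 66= 2.22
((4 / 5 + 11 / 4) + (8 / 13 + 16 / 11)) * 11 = 16073 / 260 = 61.82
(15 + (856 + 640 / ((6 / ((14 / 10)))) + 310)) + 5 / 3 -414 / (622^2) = 257664537 / 193442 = 1332.00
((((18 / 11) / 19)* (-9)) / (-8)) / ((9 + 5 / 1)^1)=0.01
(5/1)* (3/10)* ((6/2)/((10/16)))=36/5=7.20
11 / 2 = 5.50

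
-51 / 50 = -1.02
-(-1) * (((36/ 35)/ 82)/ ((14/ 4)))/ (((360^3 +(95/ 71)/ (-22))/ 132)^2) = 0.00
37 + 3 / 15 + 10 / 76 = 7093 / 190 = 37.33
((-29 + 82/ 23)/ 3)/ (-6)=1.41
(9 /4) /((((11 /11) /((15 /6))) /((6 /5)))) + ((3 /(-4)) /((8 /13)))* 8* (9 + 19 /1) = -1065 /4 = -266.25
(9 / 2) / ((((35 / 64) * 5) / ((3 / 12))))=72 / 175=0.41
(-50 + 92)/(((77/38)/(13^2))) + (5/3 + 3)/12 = 693653/198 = 3503.30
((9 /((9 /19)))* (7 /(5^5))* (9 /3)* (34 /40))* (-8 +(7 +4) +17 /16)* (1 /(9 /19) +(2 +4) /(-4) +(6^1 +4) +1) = 6143137 /1200000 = 5.12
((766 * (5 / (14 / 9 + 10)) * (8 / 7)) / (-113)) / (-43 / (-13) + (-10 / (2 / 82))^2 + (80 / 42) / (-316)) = -8169390 / 409679681491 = -0.00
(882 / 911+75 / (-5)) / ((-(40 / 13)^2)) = 2160327 / 1457600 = 1.48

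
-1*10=-10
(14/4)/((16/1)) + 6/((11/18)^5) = 363924413/5153632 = 70.62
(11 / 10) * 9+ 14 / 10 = 113 / 10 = 11.30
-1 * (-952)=952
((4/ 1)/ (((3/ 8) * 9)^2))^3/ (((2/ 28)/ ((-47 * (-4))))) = 44157632512/ 387420489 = 113.98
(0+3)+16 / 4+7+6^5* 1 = 7790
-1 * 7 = -7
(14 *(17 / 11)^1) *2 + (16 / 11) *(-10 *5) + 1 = -313 / 11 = -28.45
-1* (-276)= 276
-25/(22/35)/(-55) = 175/242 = 0.72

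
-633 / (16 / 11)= -6963 / 16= -435.19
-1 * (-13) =13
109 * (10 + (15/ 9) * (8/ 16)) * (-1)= -7085/ 6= -1180.83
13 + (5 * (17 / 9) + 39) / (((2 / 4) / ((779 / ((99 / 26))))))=17673071 / 891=19835.10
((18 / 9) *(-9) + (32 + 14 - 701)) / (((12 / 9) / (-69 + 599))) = -535035 / 2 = -267517.50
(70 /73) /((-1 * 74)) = -0.01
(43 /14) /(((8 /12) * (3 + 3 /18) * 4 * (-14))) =-387 /14896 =-0.03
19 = 19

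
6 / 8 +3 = 15 / 4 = 3.75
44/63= 0.70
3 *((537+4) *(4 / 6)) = 1082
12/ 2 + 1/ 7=43/ 7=6.14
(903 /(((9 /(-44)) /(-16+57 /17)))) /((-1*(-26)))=1423730 /663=2147.41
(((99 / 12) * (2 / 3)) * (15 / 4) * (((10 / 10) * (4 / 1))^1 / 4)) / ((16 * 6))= 55 / 256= 0.21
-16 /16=-1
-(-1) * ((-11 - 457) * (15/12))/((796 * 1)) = -585/796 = -0.73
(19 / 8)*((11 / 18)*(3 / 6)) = 209 / 288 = 0.73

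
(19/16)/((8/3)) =57/128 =0.45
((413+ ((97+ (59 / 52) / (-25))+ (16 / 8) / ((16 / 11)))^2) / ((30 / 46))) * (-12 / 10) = -1567504777927 / 84500000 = -18550.35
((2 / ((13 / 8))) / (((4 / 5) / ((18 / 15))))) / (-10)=-0.18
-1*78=-78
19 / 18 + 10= 199 / 18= 11.06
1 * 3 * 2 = 6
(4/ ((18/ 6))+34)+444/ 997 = 107014/ 2991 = 35.78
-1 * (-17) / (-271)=-17 / 271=-0.06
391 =391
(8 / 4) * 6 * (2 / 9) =8 / 3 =2.67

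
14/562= 7/281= 0.02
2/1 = 2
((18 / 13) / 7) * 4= 72 / 91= 0.79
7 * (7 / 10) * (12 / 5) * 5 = 294 / 5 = 58.80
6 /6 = 1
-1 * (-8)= 8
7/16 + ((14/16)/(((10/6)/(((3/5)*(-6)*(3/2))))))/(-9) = 301/400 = 0.75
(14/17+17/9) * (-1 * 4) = -1660/153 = -10.85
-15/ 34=-0.44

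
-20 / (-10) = 2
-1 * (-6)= 6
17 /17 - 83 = -82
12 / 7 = 1.71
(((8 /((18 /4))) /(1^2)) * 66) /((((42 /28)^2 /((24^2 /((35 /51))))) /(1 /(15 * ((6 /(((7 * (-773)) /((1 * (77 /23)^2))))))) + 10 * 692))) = 36703214022656 /121275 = 302644518.84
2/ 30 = 1/ 15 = 0.07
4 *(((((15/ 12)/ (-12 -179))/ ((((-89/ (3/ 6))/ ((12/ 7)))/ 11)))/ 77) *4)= 120/ 832951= 0.00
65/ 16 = 4.06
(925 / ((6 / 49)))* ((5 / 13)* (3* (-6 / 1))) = -679875 / 13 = -52298.08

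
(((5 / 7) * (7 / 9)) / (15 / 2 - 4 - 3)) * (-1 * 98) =-980 / 9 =-108.89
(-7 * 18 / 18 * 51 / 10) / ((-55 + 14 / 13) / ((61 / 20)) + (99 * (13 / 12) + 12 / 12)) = -188734 / 478815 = -0.39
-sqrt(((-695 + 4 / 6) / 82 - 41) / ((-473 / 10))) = -sqrt(1914495) / 1353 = -1.02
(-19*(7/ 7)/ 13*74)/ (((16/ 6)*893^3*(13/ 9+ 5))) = -0.00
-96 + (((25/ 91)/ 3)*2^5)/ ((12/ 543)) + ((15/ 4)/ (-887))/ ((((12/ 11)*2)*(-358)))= 101533443239/ 2774081856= 36.60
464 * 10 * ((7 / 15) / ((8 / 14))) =11368 / 3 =3789.33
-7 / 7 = -1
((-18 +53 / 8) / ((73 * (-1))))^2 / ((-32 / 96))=-24843 / 341056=-0.07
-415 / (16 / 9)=-3735 / 16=-233.44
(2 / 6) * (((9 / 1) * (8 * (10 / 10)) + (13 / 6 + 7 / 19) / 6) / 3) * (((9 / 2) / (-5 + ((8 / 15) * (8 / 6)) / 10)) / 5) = -247685 / 168568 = -1.47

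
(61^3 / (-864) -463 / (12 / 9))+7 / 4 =-525493 / 864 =-608.21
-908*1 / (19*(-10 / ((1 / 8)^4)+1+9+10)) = 227 / 194465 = 0.00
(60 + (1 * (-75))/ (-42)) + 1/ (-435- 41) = 29409/ 476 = 61.78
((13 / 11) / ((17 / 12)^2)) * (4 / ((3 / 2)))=4992 / 3179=1.57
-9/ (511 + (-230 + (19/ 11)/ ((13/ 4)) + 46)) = -1287/ 46837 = -0.03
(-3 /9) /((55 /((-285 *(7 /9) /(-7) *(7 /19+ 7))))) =-140 /99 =-1.41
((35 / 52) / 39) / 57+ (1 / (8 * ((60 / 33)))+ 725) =3352603289 / 4623840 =725.07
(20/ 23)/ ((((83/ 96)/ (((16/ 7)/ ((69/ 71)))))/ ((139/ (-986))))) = -50529280/ 151523057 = -0.33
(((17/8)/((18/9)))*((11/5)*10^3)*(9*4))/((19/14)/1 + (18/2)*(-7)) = -1178100/863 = -1365.12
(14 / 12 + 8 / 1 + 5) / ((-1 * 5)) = -17 / 6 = -2.83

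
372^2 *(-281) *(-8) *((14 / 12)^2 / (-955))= -423424288 / 955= -443376.22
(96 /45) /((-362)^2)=8 /491415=0.00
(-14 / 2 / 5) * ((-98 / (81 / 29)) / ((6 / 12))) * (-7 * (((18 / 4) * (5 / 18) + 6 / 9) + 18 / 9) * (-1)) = 3272563 / 1215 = 2693.47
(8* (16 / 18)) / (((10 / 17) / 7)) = 3808 / 45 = 84.62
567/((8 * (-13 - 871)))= -567/7072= -0.08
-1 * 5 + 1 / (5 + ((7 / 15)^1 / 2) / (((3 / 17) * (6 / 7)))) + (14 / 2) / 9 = -129394 / 31797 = -4.07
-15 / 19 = -0.79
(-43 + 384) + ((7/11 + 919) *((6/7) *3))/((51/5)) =749849/1309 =572.84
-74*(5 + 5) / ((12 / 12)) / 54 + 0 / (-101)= -370 / 27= -13.70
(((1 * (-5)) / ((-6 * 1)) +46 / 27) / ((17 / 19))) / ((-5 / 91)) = -236873 / 4590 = -51.61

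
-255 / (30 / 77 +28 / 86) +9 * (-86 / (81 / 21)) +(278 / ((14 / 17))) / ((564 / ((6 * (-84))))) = -858.87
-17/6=-2.83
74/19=3.89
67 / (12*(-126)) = -0.04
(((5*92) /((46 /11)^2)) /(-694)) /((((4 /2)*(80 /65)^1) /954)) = -14.69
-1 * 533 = -533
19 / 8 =2.38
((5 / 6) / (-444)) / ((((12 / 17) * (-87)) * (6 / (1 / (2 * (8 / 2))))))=85 / 133498368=0.00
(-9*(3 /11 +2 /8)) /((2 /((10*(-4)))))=1035 /11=94.09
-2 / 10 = -1 / 5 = -0.20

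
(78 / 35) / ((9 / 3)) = 26 / 35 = 0.74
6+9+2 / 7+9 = 170 / 7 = 24.29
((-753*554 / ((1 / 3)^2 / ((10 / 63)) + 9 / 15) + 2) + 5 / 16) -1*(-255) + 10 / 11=-733614309 / 2288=-320635.62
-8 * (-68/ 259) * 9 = 4896/ 259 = 18.90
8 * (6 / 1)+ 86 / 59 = 2918 / 59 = 49.46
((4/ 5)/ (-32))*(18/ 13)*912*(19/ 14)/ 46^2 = -9747/ 481390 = -0.02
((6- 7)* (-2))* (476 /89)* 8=7616 /89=85.57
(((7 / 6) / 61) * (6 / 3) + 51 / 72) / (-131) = -1093 / 191784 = -0.01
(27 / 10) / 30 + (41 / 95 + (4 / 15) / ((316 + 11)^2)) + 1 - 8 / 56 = 5882281859 / 4266467100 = 1.38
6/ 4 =3/ 2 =1.50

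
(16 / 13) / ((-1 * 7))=-16 / 91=-0.18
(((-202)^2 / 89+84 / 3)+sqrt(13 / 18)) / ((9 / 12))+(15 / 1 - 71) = 2 * sqrt(26) / 9+52744 / 89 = 593.76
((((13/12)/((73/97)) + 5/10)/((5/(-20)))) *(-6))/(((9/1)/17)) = 57766/657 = 87.92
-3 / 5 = -0.60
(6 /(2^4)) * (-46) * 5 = -86.25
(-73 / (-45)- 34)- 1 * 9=-1862 / 45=-41.38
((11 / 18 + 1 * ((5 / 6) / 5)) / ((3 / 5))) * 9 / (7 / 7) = 35 / 3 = 11.67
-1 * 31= -31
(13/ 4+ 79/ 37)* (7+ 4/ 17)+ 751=1987547/ 2516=789.96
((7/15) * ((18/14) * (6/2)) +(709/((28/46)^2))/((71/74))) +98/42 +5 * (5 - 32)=194500301/104370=1863.57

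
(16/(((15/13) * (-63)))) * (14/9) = -416/1215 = -0.34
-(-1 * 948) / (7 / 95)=90060 / 7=12865.71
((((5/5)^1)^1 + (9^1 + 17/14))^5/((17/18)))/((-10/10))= -858500933013/4571504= -187793.98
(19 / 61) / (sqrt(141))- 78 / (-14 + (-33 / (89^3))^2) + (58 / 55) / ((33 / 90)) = 19 * sqrt(141) / 8601 + 7111802273272938 / 841886306756165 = 8.47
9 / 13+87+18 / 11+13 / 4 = 52955 / 572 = 92.58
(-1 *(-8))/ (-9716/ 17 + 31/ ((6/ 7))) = -0.01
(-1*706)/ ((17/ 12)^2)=-101664/ 289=-351.78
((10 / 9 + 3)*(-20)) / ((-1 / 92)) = 68080 / 9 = 7564.44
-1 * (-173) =173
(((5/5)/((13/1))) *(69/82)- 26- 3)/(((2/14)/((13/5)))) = -43183/82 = -526.62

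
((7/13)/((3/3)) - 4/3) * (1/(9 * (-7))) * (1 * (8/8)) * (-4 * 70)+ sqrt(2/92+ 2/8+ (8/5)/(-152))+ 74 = sqrt(4988355)/4370+ 24734/351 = 70.98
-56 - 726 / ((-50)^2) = -70363 / 1250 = -56.29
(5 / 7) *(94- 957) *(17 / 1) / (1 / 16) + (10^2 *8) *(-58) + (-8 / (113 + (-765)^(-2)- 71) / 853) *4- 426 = -31480060374820186 / 146763901921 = -214494.57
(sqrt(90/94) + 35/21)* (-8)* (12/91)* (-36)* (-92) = -529920/91 - 953856* sqrt(235)/4277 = -9242.13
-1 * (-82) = 82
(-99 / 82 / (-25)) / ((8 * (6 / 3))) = 99 / 32800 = 0.00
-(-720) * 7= 5040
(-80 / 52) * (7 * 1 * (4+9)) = -140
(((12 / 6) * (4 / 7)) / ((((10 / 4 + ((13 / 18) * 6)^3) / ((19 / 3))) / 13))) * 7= 35568 / 4529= 7.85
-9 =-9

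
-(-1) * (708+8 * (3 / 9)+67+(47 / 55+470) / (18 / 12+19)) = 800.64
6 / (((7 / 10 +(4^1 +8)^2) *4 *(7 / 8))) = 120 / 10129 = 0.01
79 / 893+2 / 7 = 2339 / 6251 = 0.37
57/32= 1.78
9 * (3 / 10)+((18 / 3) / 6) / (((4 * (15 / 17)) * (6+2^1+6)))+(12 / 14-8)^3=-2977607 / 8232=-361.71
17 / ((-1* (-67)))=17 / 67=0.25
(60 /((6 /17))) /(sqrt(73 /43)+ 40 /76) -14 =78.93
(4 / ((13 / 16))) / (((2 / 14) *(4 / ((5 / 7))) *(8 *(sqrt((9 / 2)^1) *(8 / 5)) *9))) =25 *sqrt(2) / 1404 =0.03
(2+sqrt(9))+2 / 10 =26 / 5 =5.20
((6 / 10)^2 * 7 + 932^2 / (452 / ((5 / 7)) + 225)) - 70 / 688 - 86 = 929.04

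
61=61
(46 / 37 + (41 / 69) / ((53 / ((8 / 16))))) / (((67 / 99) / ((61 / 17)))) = 680315493 / 102744634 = 6.62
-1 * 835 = -835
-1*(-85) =85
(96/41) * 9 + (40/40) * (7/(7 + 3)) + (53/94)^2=40015331/1811380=22.09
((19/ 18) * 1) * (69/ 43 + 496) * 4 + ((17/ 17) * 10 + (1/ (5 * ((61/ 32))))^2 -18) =75349716038/ 36000675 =2093.01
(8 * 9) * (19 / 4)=342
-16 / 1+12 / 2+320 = 310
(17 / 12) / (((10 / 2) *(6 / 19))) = 0.90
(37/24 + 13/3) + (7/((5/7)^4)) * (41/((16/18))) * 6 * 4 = 148872167/5000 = 29774.43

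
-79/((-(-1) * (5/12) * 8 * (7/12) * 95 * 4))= -711/6650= -0.11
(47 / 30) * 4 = 94 / 15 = 6.27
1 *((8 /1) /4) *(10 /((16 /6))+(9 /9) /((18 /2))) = 139 /18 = 7.72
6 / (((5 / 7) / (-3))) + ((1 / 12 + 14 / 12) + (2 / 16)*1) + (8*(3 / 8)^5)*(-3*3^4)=-783181 / 20480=-38.24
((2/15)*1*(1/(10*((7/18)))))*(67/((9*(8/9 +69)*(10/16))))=3216/550375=0.01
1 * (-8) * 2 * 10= -160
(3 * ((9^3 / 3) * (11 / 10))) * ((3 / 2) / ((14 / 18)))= 216513 / 140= 1546.52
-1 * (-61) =61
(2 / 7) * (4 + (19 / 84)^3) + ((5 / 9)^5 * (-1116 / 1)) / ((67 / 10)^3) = 0.95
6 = 6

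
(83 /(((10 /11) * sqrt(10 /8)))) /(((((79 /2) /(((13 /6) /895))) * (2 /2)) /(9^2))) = 320463 * sqrt(5) /1767625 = 0.41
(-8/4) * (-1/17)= 2/17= 0.12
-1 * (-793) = 793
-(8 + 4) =-12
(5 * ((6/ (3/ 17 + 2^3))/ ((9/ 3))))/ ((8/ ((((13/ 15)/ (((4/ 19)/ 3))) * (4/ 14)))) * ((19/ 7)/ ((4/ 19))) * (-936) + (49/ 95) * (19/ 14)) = -1700/ 38029427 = -0.00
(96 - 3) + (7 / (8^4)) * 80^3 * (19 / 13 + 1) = 29209 / 13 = 2246.85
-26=-26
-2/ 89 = -0.02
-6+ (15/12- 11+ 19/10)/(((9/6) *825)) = -148657/24750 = -6.01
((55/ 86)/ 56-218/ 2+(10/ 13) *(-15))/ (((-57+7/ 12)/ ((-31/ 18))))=-3.68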